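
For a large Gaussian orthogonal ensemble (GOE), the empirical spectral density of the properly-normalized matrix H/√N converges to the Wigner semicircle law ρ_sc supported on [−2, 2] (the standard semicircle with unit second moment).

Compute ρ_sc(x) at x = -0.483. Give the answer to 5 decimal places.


ρ_sc(x) = (1/(2π)) √(4 − x²). With x = -0.483:
  4 − x² = 4 − (-0.483)² = 4 − 0.233289 = 3.766711.
  √(4 − x²) = 1.940802.
  1/(2π) = 0.159155.
  ρ_sc(-0.483) = 0.159155 · 1.940802 = 0.308888.

Rounded to 5 decimal places: ρ_sc(-0.483) ≈ 0.30889.


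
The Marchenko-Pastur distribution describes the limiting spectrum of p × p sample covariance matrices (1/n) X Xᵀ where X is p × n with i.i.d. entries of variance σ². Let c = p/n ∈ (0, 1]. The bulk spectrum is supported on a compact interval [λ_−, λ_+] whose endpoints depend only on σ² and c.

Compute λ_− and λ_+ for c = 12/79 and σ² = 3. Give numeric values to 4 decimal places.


c = 12/79 = 0.151899; √c = 0.389742.
λ_− = σ² (1 − √c)² = 3 · (1 − 0.389742)² = 3 · (0.610258)² = 1.117245.
λ_+ = σ² (1 + √c)² = 3 · (1 + 0.389742)² = 3 · (1.389742)² = 5.794147.

Rounded to 4 decimal places: λ_− ≈ 1.1172, λ_+ ≈ 5.7941.


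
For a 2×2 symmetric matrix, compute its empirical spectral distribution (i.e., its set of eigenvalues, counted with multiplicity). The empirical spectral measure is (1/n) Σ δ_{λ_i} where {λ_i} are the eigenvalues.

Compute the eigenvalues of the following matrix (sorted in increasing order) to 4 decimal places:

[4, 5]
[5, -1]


Since M is real symmetric, both eigenvalues are real; they are the roots of det(λI − M) = λ² − (tr M) λ + det M.
tr M = 4 + (-1) = 3.
det M = 4·(-1) − 5² = -4 − 25 = -29.
Characteristic polynomial: λ² − 3λ − 29 = 0.
Discriminant Δ = (tr M)² − 4·det M = 9 − (-116) = 125; √Δ = 11.180340.
λ = (tr M ± √Δ)/2 = (3 ± 11.180340)/2, giving (tr M − √Δ)/2 = -4.0902 and (tr M + √Δ)/2 = 7.0902.

Eigenvalues sorted in increasing order: [-4.0902, 7.0902].


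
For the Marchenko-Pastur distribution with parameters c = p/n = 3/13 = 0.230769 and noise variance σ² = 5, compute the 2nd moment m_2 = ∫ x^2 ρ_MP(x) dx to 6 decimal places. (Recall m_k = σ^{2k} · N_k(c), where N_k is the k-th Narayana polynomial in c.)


E[X²] = σ⁴ (1 + c) (second MP moment). With σ² = 5 (so σ⁴ = 25) and c = 3/13 = 0.230769: E[X²] = 25 · (1 + 0.230769) = 25 · 1.230769.

So E[X^2] = 30.769231.


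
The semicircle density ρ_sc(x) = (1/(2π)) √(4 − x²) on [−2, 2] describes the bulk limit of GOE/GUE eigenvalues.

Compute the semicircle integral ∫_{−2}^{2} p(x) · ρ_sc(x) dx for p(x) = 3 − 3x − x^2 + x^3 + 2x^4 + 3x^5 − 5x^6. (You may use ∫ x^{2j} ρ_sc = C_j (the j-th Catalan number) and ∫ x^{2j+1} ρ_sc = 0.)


Write p(x) = Σ a_i x^i, split into monomials and integrate each against ρ_sc separately.
Using ∫ x^{2j} ρ_sc = C_j = (1/(j+1)) C(2j, j) (Catalan numbers) and ∫ x^{2j+1} ρ_sc = 0 (odd monomials vanish by symmetry):
  i = 0 (even): a_0 · C_{0} = 3 · 1 = 3
  i = 1 (odd): ∫ x^1 ρ_sc = 0 (vanishes)
  i = 2 (even): a_2 · C_{1} = -1 · 1 = -1
  i = 3 (odd): ∫ x^3 ρ_sc = 0 (vanishes)
  i = 4 (even): a_4 · C_{2} = 2 · 2 = 4
  i = 5 (odd): ∫ x^5 ρ_sc = 0 (vanishes)
  i = 6 (even): a_6 · C_{3} = -5 · 5 = -25

Summing the contributions: ∫_{−2}^{2} p(x) ρ_sc(x) dx = 3 + (-1) + 4 + (-25) = -19.


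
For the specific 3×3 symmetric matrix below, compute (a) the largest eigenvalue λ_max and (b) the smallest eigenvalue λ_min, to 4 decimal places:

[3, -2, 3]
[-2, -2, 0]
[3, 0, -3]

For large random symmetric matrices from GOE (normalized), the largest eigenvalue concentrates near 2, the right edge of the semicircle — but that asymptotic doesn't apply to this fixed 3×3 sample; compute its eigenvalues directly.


Since M is real symmetric, all three eigenvalues are real; they are the roots of det(λI − M) = λ³ − (tr M) λ² + s λ − det M, where s is the sum of the principal 2×2 minors.
tr M = 3 + (-2) + (-3) = -2.
s = (3·(-2) − (-2)²) + (3·(-3) − 3²) + ((-2)·(-3) − 0²) = -10 + (-18) + 6 = -22.
det M (expand along row 1) = 3·6 − (-2)·6 + 3·6 = 48.
Characteristic polynomial: λ³ + 2λ² − 22λ − 48 = 0.
Substitute λ = y + (tr M)/3 = y − 0.666667 to remove the quadratic term: y³ + p·y + q = 0 with p = s − (tr M)²/3 = -23.333333 and q = −2(tr M)³/27 + (tr M)·s/3 − det M = -32.740741.
Three real roots ⇒ use the trigonometric (Viète) form: r = 2√(−p/3) = 5.577734, φ = arccos(3q/(p·r)) = arccos(0.754701) = 0.715597 rad.
y_k = r·cos(φ/3 − 2πk/3) for k = 0, 1, 2 gives y = 5.419804, -1.568576, -3.851228.
λ_k = y_k − 0.666667 gives λ = 4.7531, -2.2352, -4.5179 (check: the sum is -2.0000 = tr M).

Hence λ_max = 4.7531 and λ_min = -4.5179.


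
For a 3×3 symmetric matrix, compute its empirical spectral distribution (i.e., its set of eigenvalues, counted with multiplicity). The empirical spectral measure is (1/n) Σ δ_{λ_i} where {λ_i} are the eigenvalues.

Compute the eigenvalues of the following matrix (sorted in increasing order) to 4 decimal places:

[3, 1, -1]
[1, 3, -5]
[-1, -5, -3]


Since M is real symmetric, all three eigenvalues are real; they are the roots of det(λI − M) = λ³ − (tr M) λ² + s λ − det M, where s is the sum of the principal 2×2 minors.
tr M = 3 + 3 + (-3) = 3.
s = (3·3 − 1²) + (3·(-3) − (-1)²) + (3·(-3) − (-5)²) = 8 + (-10) + (-34) = -36.
det M (expand along row 1) = 3·(-34) − 1·(-8) + (-1)·(-2) = -92.
Characteristic polynomial: λ³ − 3λ² − 36λ + 92 = 0.
Substitute λ = y + (tr M)/3 = y + 1.000000 to remove the quadratic term: y³ + p·y + q = 0 with p = s − (tr M)²/3 = -39.000000 and q = −2(tr M)³/27 + (tr M)·s/3 − det M = 54.000000.
Three real roots ⇒ use the trigonometric (Viète) form: r = 2√(−p/3) = 7.211103, φ = arccos(3q/(p·r)) = arccos(-0.576035) = 2.184666 rad.
y_k = r·cos(φ/3 − 2πk/3) for k = 0, 1, 2 gives y = 5.382071, 1.465283, -6.847354.
λ_k = y_k + 1.000000 gives λ = 6.3821, 2.4653, -5.8474 (check: the sum is 3.0000 = tr M).

Eigenvalues sorted in increasing order: [-5.8474, 2.4653, 6.3821].


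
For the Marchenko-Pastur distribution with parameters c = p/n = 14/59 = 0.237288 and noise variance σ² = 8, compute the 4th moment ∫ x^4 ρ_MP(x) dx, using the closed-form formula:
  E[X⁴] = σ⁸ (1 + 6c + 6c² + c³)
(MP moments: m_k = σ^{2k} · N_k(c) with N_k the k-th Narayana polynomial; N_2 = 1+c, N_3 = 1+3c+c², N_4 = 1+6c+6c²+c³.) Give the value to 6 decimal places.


E[X⁴] = σ⁸ (1 + 6c + 6c² + c³) (fourth MP moment). With σ² = 8 (so σ⁸ = 4096) and c = 14/59 = 0.237288: E[X⁴] = 4096 · (1 + 6·0.237288 + 6·(0.237288)² + (0.237288)³) = 4096 · 2.774923.

So E[X^4] = 11366.086387.


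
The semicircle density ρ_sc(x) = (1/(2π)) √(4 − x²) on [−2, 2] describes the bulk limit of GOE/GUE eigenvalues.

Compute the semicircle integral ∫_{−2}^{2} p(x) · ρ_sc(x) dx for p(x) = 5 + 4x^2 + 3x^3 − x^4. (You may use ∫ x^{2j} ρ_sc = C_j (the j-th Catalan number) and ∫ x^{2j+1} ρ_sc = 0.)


Write p(x) = Σ a_i x^i, split into monomials and integrate each against ρ_sc separately.
Using ∫ x^{2j} ρ_sc = C_j = (1/(j+1)) C(2j, j) (Catalan numbers) and ∫ x^{2j+1} ρ_sc = 0 (odd monomials vanish by symmetry):
  i = 0 (even): a_0 · C_{0} = 5 · 1 = 5
  i = 2 (even): a_2 · C_{1} = 4 · 1 = 4
  i = 3 (odd): ∫ x^3 ρ_sc = 0 (vanishes)
  i = 4 (even): a_4 · C_{2} = -1 · 2 = -2

Summing the contributions: ∫_{−2}^{2} p(x) ρ_sc(x) dx = 5 + 4 + (-2) = 7.


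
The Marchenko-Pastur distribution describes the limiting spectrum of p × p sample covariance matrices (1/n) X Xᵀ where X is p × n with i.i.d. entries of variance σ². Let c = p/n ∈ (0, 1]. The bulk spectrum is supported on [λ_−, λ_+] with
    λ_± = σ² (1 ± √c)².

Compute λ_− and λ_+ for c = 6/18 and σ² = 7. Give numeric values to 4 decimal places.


c = 6/18 = 0.333333; √c = 0.577350.
λ_− = σ² (1 − √c)² = 7 · (1 − 0.577350)² = 7 · (0.422650)² = 1.250430.
λ_+ = σ² (1 + √c)² = 7 · (1 + 0.577350)² = 7 · (1.577350)² = 17.416237.

Rounded to 4 decimal places: λ_− ≈ 1.2504, λ_+ ≈ 17.4162.


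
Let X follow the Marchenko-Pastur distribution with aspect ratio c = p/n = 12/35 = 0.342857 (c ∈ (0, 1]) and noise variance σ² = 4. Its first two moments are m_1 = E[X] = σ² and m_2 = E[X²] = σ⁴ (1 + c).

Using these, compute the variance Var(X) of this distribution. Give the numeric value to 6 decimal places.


m_1 = E[X] = σ² = 4, so m_1² = 16.
m_2 = E[X²] = σ⁴ (1 + c) = 16 · (1 + 0.342857) = 16 · 1.342857 = 21.485714.
(Note m_2 − m_1² simplifies to c · σ⁴ = 0.342857 · 16.)

Var(X) = m_2 − m_1² = 21.485714 − 16 = 5.485714.


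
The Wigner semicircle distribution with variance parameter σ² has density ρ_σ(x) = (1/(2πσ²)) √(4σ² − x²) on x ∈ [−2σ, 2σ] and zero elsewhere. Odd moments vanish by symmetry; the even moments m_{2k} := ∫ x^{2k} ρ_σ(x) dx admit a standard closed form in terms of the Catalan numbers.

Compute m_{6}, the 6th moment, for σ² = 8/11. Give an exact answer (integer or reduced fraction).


By the scaled semicircle moment identity, m_{2k} = σ^{2k} · C_k with k = 3.
C_3 = (1/(k+1)) · C(2k, k) = (1/4) · C(6, 3) = (1/4) · 20 = 5.
σ^{2k} = (σ²)^k = (8/11)^3 = 512/1331.

Therefore m_{6} = σ^{6} · C_3 = (512/1331) · 5 = 2560/1331.


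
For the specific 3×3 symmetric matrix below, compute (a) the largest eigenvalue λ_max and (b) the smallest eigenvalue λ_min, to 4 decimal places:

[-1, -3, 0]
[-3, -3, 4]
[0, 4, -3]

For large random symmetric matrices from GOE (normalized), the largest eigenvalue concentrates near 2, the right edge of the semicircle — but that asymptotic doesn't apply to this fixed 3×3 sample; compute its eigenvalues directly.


Since M is real symmetric, all three eigenvalues are real; they are the roots of det(λI − M) = λ³ − (tr M) λ² + s λ − det M, where s is the sum of the principal 2×2 minors.
tr M = -1 + (-3) + (-3) = -7.
s = ((-1)·(-3) − (-3)²) + ((-1)·(-3) − 0²) + ((-3)·(-3) − 4²) = -6 + 3 + (-7) = -10.
det M (expand along row 1) = (-1)·(-7) − (-3)·9 + 0·(-12) = 34.
Characteristic polynomial: λ³ + 7λ² − 10λ − 34 = 0.
Substitute λ = y + (tr M)/3 = y − 2.333333 to remove the quadratic term: y³ + p·y + q = 0 with p = s − (tr M)²/3 = -26.333333 and q = −2(tr M)³/27 + (tr M)·s/3 − det M = 14.740741.
Three real roots ⇒ use the trigonometric (Viète) form: r = 2√(−p/3) = 5.925463, φ = arccos(3q/(p·r)) = arccos(-0.283408) = 1.858143 rad.
y_k = r·cos(φ/3 − 2πk/3) for k = 0, 1, 2 gives y = 4.824737, 0.566686, -5.391423.
λ_k = y_k − 2.333333 gives λ = 2.4914, -1.7666, -7.7248 (check: the sum is -7.0000 = tr M).

Hence λ_max = 2.4914 and λ_min = -7.7248.


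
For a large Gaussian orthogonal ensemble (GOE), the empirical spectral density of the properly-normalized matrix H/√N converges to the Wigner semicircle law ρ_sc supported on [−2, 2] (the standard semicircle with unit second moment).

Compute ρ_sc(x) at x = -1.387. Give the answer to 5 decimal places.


ρ_sc(x) = (1/(2π)) √(4 − x²). With x = -1.387:
  4 − x² = 4 − (-1.387)² = 4 − 1.923769 = 2.076231.
  √(4 − x²) = 1.440913.
  1/(2π) = 0.159155.
  ρ_sc(-1.387) = 0.159155 · 1.440913 = 0.229328.

Rounded to 5 decimal places: ρ_sc(-1.387) ≈ 0.22933.


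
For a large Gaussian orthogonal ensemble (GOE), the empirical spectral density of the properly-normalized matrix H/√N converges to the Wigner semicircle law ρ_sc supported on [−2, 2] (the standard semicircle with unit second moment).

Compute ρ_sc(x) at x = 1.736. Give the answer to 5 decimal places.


ρ_sc(x) = (1/(2π)) √(4 − x²). With x = 1.736:
  4 − x² = 4 − (1.736)² = 4 − 3.013696 = 0.986304.
  √(4 − x²) = 0.993128.
  1/(2π) = 0.159155.
  ρ_sc(1.736) = 0.159155 · 0.993128 = 0.158061.

Rounded to 5 decimal places: ρ_sc(1.736) ≈ 0.15806.


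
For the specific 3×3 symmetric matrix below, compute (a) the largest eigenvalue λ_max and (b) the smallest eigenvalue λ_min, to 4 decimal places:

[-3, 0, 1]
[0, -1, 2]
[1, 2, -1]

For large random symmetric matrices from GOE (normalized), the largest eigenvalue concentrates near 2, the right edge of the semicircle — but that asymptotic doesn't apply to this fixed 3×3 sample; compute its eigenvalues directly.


Since M is real symmetric, all three eigenvalues are real; they are the roots of det(λI − M) = λ³ − (tr M) λ² + s λ − det M, where s is the sum of the principal 2×2 minors.
tr M = -3 + (-1) + (-1) = -5.
s = ((-3)·(-1) − 0²) + ((-3)·(-1) − 1²) + ((-1)·(-1) − 2²) = 3 + 2 + (-3) = 2.
det M (expand along row 1) = (-3)·(-3) − 0·(-2) + 1·1 = 10.
Characteristic polynomial: λ³ + 5λ² + 2λ − 10 = 0.
Substitute λ = y + (tr M)/3 = y − 1.666667 to remove the quadratic term: y³ + p·y + q = 0 with p = s − (tr M)²/3 = -6.333333 and q = −2(tr M)³/27 + (tr M)·s/3 − det M = -4.074074.
Three real roots ⇒ use the trigonometric (Viète) form: r = 2√(−p/3) = 2.905933, φ = arccos(3q/(p·r)) = arccos(0.664098) = 0.844509 rad.
y_k = r·cos(φ/3 − 2πk/3) for k = 0, 1, 2 gives y = 2.791552, -0.696662, -2.094891.
λ_k = y_k − 1.666667 gives λ = 1.1249, -2.3633, -3.7616 (check: the sum is -5.0000 = tr M).

Hence λ_max = 1.1249 and λ_min = -3.7616.


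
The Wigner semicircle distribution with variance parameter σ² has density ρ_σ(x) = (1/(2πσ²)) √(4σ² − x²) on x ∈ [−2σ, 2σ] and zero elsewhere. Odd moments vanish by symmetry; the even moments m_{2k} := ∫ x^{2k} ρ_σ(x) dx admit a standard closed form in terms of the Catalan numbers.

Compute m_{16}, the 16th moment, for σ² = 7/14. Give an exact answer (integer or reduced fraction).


By the scaled semicircle moment identity, m_{2k} = σ^{2k} · C_k with k = 8.
C_8 = (1/(k+1)) · C(2k, k) = (1/9) · C(16, 8) = (1/9) · 12870 = 1430.
σ^{2k} = (σ²)^k = (7/14)^8 = 1/256.

Therefore m_{16} = σ^{16} · C_8 = (1/256) · 1430 = 715/128.


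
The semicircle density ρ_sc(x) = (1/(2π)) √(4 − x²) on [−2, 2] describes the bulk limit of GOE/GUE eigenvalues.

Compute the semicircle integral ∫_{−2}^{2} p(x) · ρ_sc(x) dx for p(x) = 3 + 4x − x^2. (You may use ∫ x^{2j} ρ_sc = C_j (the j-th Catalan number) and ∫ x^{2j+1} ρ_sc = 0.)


Write p(x) = Σ a_i x^i, split into monomials and integrate each against ρ_sc separately.
Using ∫ x^{2j} ρ_sc = C_j = (1/(j+1)) C(2j, j) (Catalan numbers) and ∫ x^{2j+1} ρ_sc = 0 (odd monomials vanish by symmetry):
  i = 0 (even): a_0 · C_{0} = 3 · 1 = 3
  i = 1 (odd): ∫ x^1 ρ_sc = 0 (vanishes)
  i = 2 (even): a_2 · C_{1} = -1 · 1 = -1

Summing the contributions: ∫_{−2}^{2} p(x) ρ_sc(x) dx = 3 + (-1) = 2.


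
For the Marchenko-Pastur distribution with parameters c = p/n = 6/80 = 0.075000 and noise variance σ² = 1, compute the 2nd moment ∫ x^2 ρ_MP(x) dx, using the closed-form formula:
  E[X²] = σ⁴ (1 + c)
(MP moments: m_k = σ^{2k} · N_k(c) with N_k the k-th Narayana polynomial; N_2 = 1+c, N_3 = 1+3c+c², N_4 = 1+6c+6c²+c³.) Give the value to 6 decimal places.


E[X²] = σ⁴ (1 + c) (second MP moment). With σ² = 1 (so σ⁴ = 1) and c = 6/80 = 0.075000: E[X²] = 1 · (1 + 0.075000) = 1 · 1.075000.

So E[X^2] = 1.075000.


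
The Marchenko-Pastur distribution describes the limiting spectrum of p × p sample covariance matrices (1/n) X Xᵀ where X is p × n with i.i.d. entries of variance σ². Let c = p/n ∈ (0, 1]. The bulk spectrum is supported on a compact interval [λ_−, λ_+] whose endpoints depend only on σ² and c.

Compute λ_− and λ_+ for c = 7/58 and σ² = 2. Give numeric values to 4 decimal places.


c = 7/58 = 0.120690; √c = 0.347404.
λ_− = σ² (1 − √c)² = 2 · (1 − 0.347404)² = 2 · (0.652596)² = 0.851763.
λ_+ = σ² (1 + √c)² = 2 · (1 + 0.347404)² = 2 · (1.347404)² = 3.630996.

Rounded to 4 decimal places: λ_− ≈ 0.8518, λ_+ ≈ 3.6310.


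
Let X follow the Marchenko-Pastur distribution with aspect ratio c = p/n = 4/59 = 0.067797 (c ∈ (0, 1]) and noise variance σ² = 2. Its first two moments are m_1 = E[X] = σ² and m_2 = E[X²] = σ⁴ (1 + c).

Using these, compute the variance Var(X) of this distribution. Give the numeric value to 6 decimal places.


m_1 = E[X] = σ² = 2, so m_1² = 4.
m_2 = E[X²] = σ⁴ (1 + c) = 4 · (1 + 0.067797) = 4 · 1.067797 = 4.271186.
(Note m_2 − m_1² simplifies to c · σ⁴ = 0.067797 · 4.)

Var(X) = m_2 − m_1² = 4.271186 − 4 = 0.271186.


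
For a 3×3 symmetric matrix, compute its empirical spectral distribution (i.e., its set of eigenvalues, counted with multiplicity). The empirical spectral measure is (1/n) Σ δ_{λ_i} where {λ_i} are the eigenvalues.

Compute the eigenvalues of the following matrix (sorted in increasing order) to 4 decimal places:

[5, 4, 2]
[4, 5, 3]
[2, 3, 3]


Since M is real symmetric, all three eigenvalues are real; they are the roots of det(λI − M) = λ³ − (tr M) λ² + s λ − det M, where s is the sum of the principal 2×2 minors.
tr M = 5 + 5 + 3 = 13.
s = (5·5 − 4²) + (5·3 − 2²) + (5·3 − 3²) = 9 + 11 + 6 = 26.
det M (expand along row 1) = 5·6 − 4·6 + 2·2 = 10.
Characteristic polynomial: λ³ − 13λ² + 26λ − 10 = 0.
Substitute λ = y + (tr M)/3 = y + 4.333333 to remove the quadratic term: y³ + p·y + q = 0 with p = s − (tr M)²/3 = -30.333333 and q = −2(tr M)³/27 + (tr M)·s/3 − det M = -60.074074.
Three real roots ⇒ use the trigonometric (Viète) form: r = 2√(−p/3) = 6.359595, φ = arccos(3q/(p·r)) = arccos(0.934241) = 0.364672 rad.
y_k = r·cos(φ/3 − 2πk/3) for k = 0, 1, 2 gives y = 6.312667, -2.488495, -3.824172.
λ_k = y_k + 4.333333 gives λ = 10.6460, 1.8448, 0.5092 (check: the sum is 13.0000 = tr M).

Eigenvalues sorted in increasing order: [0.5092, 1.8448, 10.6460].


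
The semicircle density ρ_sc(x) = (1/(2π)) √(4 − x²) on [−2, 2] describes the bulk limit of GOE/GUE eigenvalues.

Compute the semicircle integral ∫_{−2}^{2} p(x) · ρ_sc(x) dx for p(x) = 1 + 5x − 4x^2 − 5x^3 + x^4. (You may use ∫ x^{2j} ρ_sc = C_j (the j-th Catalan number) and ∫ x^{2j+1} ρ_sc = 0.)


Write p(x) = Σ a_i x^i, split into monomials and integrate each against ρ_sc separately.
Using ∫ x^{2j} ρ_sc = C_j = (1/(j+1)) C(2j, j) (Catalan numbers) and ∫ x^{2j+1} ρ_sc = 0 (odd monomials vanish by symmetry):
  i = 0 (even): a_0 · C_{0} = 1 · 1 = 1
  i = 1 (odd): ∫ x^1 ρ_sc = 0 (vanishes)
  i = 2 (even): a_2 · C_{1} = -4 · 1 = -4
  i = 3 (odd): ∫ x^3 ρ_sc = 0 (vanishes)
  i = 4 (even): a_4 · C_{2} = 1 · 2 = 2

Summing the contributions: ∫_{−2}^{2} p(x) ρ_sc(x) dx = 1 + (-4) + 2 = -1.


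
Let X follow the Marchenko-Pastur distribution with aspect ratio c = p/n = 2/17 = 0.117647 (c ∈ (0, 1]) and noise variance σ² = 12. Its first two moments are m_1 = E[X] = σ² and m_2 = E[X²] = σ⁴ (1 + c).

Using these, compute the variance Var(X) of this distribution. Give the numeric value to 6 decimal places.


m_1 = E[X] = σ² = 12, so m_1² = 144.
m_2 = E[X²] = σ⁴ (1 + c) = 144 · (1 + 0.117647) = 144 · 1.117647 = 160.941176.
(Note m_2 − m_1² simplifies to c · σ⁴ = 0.117647 · 144.)

Var(X) = m_2 − m_1² = 160.941176 − 144 = 16.941176.


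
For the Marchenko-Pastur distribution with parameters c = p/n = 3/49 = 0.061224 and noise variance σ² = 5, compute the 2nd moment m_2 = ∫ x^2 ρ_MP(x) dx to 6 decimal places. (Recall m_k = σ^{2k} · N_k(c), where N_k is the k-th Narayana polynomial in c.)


E[X²] = σ⁴ (1 + c) (second MP moment). With σ² = 5 (so σ⁴ = 25) and c = 3/49 = 0.061224: E[X²] = 25 · (1 + 0.061224) = 25 · 1.061224.

So E[X^2] = 26.530612.


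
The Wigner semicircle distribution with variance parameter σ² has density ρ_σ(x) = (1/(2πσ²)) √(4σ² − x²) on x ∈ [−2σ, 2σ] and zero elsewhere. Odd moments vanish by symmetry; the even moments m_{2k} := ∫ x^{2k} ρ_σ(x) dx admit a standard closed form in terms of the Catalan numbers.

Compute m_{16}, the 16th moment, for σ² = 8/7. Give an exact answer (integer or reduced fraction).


By the scaled semicircle moment identity, m_{2k} = σ^{2k} · C_k with k = 8.
C_8 = (1/(k+1)) · C(2k, k) = (1/9) · C(16, 8) = (1/9) · 12870 = 1430.
σ^{2k} = (σ²)^k = (8/7)^8 = 16777216/5764801.

Therefore m_{16} = σ^{16} · C_8 = (16777216/5764801) · 1430 = 23991418880/5764801.


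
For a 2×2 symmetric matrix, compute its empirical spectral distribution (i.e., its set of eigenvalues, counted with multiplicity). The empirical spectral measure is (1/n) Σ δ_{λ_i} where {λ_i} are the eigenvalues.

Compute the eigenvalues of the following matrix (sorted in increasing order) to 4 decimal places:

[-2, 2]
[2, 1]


Since M is real symmetric, both eigenvalues are real; they are the roots of det(λI − M) = λ² − (tr M) λ + det M.
tr M = -2 + 1 = -1.
det M = (-2)·1 − 2² = -2 − 4 = -6.
Characteristic polynomial: λ² + λ − 6 = 0.
Discriminant Δ = (tr M)² − 4·det M = 1 − (-24) = 25; √Δ = 5.000000.
λ = (tr M ± √Δ)/2 = (-1 ± 5.000000)/2, giving (tr M − √Δ)/2 = -3.0000 and (tr M + √Δ)/2 = 2.0000.

Eigenvalues sorted in increasing order: [-3.0000, 2.0000].


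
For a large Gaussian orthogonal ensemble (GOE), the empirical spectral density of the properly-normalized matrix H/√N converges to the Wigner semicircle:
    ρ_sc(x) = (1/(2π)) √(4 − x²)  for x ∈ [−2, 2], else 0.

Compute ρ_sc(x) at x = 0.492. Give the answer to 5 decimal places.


ρ_sc(x) = (1/(2π)) √(4 − x²). With x = 0.492:
  4 − x² = 4 − (0.492)² = 4 − 0.242064 = 3.757936.
  √(4 − x²) = 1.938540.
  1/(2π) = 0.159155.
  ρ_sc(0.492) = 0.159155 · 1.938540 = 0.308528.

Rounded to 5 decimal places: ρ_sc(0.492) ≈ 0.30853.


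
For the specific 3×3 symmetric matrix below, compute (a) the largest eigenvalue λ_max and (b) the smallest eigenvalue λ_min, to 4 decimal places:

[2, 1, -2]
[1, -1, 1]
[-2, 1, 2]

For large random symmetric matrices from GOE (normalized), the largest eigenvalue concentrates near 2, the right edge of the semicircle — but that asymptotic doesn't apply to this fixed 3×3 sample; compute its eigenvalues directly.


Since M is real symmetric, all three eigenvalues are real; they are the roots of det(λI − M) = λ³ − (tr M) λ² + s λ − det M, where s is the sum of the principal 2×2 minors.
tr M = 2 + (-1) + 2 = 3.
s = (2·(-1) − 1²) + (2·2 − (-2)²) + ((-1)·2 − 1²) = -3 + 0 + (-3) = -6.
det M (expand along row 1) = 2·(-3) − 1·4 + (-2)·(-1) = -8.
Characteristic polynomial: λ³ − 3λ² − 6λ + 8 = 0.
Substitute λ = y + (tr M)/3 = y + 1.000000 to remove the quadratic term: y³ + p·y + q = 0 with p = s − (tr M)²/3 = -9.000000 and q = −2(tr M)³/27 + (tr M)·s/3 − det M = 0.000000.
Three real roots ⇒ use the trigonometric (Viète) form: r = 2√(−p/3) = 3.464102, φ = arccos(3q/(p·r)) = arccos(0.000000) = 1.570796 rad.
y_k = r·cos(φ/3 − 2πk/3) for k = 0, 1, 2 gives y = 3.000000, 0.000000, -3.000000.
λ_k = y_k + 1.000000 gives λ = 4.0000, 1.0000, -2.0000 (check: the sum is 3.0000 = tr M).

Hence λ_max = 4.0000 and λ_min = -2.0000.


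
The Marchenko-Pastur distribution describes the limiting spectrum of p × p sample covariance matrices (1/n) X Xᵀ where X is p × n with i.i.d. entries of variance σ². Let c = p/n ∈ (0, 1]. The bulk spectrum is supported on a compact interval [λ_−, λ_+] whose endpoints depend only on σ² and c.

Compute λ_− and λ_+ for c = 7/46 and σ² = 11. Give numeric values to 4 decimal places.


c = 7/46 = 0.152174; √c = 0.390095.
λ_− = σ² (1 − √c)² = 11 · (1 − 0.390095)² = 11 · (0.609905)² = 4.091829.
λ_+ = σ² (1 + √c)² = 11 · (1 + 0.390095)² = 11 · (1.390095)² = 21.255998.

Rounded to 4 decimal places: λ_− ≈ 4.0918, λ_+ ≈ 21.2560.


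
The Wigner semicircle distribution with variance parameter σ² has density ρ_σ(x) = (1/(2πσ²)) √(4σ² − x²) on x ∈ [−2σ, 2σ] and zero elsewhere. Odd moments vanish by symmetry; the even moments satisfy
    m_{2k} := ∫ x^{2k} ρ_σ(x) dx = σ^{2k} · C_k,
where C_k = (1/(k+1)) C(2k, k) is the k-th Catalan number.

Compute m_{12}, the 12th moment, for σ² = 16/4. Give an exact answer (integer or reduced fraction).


By the scaled semicircle moment identity, m_{2k} = σ^{2k} · C_k with k = 6.
C_6 = (1/(k+1)) · C(2k, k) = (1/7) · C(12, 6) = (1/7) · 924 = 132.
σ^{2k} = (σ²)^k = (16/4)^6 = 4096.

Therefore m_{12} = σ^{12} · C_6 = 4096 · 132 = 540672.


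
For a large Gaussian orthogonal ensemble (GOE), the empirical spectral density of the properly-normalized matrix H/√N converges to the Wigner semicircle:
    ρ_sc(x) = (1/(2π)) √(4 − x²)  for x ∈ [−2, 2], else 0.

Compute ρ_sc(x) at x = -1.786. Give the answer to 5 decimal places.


ρ_sc(x) = (1/(2π)) √(4 − x²). With x = -1.786:
  4 − x² = 4 − (-1.786)² = 4 − 3.189796 = 0.810204.
  √(4 − x²) = 0.900113.
  1/(2π) = 0.159155.
  ρ_sc(-1.786) = 0.159155 · 0.900113 = 0.143257.

Rounded to 5 decimal places: ρ_sc(-1.786) ≈ 0.14326.


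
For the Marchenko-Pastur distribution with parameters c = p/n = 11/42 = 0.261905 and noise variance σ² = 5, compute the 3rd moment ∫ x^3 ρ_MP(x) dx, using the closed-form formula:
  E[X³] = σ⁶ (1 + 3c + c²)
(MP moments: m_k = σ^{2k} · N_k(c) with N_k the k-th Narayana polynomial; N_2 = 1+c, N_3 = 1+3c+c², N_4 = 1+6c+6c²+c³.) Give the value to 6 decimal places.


E[X³] = σ⁶ (1 + 3c + c²) (third MP moment). With σ² = 5 (so σ⁶ = 125) and c = 11/42 = 0.261905: E[X³] = 125 · (1 + 3·0.261905 + (0.261905)²) = 125 · 1.854308.

So E[X^3] = 231.788549.


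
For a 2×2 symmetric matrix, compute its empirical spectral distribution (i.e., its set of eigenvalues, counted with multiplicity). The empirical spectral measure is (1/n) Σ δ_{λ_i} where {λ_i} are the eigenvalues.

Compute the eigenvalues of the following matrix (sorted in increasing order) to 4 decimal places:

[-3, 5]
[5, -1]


Since M is real symmetric, both eigenvalues are real; they are the roots of det(λI − M) = λ² − (tr M) λ + det M.
tr M = -3 + (-1) = -4.
det M = (-3)·(-1) − 5² = 3 − 25 = -22.
Characteristic polynomial: λ² + 4λ − 22 = 0.
Discriminant Δ = (tr M)² − 4·det M = 16 − (-88) = 104; √Δ = 10.198039.
λ = (tr M ± √Δ)/2 = (-4 ± 10.198039)/2, giving (tr M − √Δ)/2 = -7.0990 and (tr M + √Δ)/2 = 3.0990.

Eigenvalues sorted in increasing order: [-7.0990, 3.0990].


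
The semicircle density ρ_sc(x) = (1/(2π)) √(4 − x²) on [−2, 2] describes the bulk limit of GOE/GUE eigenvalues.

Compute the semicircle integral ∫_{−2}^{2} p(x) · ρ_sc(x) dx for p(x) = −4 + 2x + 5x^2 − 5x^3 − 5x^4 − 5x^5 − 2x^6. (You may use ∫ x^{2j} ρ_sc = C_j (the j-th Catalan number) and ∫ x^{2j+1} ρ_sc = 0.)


Write p(x) = Σ a_i x^i, split into monomials and integrate each against ρ_sc separately.
Using ∫ x^{2j} ρ_sc = C_j = (1/(j+1)) C(2j, j) (Catalan numbers) and ∫ x^{2j+1} ρ_sc = 0 (odd monomials vanish by symmetry):
  i = 0 (even): a_0 · C_{0} = -4 · 1 = -4
  i = 1 (odd): ∫ x^1 ρ_sc = 0 (vanishes)
  i = 2 (even): a_2 · C_{1} = 5 · 1 = 5
  i = 3 (odd): ∫ x^3 ρ_sc = 0 (vanishes)
  i = 4 (even): a_4 · C_{2} = -5 · 2 = -10
  i = 5 (odd): ∫ x^5 ρ_sc = 0 (vanishes)
  i = 6 (even): a_6 · C_{3} = -2 · 5 = -10

Summing the contributions: ∫_{−2}^{2} p(x) ρ_sc(x) dx = (-4) + 5 + (-10) + (-10) = -19.


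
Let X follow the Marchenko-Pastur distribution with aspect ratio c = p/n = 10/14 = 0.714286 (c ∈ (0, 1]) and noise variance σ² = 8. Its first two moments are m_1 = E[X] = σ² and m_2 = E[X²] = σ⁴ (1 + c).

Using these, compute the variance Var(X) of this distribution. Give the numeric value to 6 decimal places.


m_1 = E[X] = σ² = 8, so m_1² = 64.
m_2 = E[X²] = σ⁴ (1 + c) = 64 · (1 + 0.714286) = 64 · 1.714286 = 109.714286.
(Note m_2 − m_1² simplifies to c · σ⁴ = 0.714286 · 64.)

Var(X) = m_2 − m_1² = 109.714286 − 64 = 45.714286.


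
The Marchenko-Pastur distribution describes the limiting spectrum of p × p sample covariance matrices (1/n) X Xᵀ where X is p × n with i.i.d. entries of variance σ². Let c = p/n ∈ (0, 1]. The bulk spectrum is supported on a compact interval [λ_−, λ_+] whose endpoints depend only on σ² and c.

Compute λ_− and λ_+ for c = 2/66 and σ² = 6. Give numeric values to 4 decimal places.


c = 2/66 = 0.030303; √c = 0.174078.
λ_− = σ² (1 − √c)² = 6 · (1 − 0.174078)² = 6 · (0.825922)² = 4.092886.
λ_+ = σ² (1 + √c)² = 6 · (1 + 0.174078)² = 6 · (1.174078)² = 8.270750.

Rounded to 4 decimal places: λ_− ≈ 4.0929, λ_+ ≈ 8.2708.


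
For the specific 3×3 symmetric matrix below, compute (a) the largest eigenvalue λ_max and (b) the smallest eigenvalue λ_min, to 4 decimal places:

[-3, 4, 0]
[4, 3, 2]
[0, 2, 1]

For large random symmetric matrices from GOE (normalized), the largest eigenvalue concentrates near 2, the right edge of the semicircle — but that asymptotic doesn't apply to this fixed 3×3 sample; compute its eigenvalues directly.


Since M is real symmetric, all three eigenvalues are real; they are the roots of det(λI − M) = λ³ − (tr M) λ² + s λ − det M, where s is the sum of the principal 2×2 minors.
tr M = -3 + 3 + 1 = 1.
s = ((-3)·3 − 4²) + ((-3)·1 − 0²) + (3·1 − 2²) = -25 + (-3) + (-1) = -29.
det M (expand along row 1) = (-3)·(-1) − 4·4 + 0·8 = -13.
Characteristic polynomial: λ³ − λ² − 29λ + 13 = 0.
Substitute λ = y + (tr M)/3 = y + 0.333333 to remove the quadratic term: y³ + p·y + q = 0 with p = s − (tr M)²/3 = -29.333333 and q = −2(tr M)³/27 + (tr M)·s/3 − det M = 3.259259.
Three real roots ⇒ use the trigonometric (Viète) form: r = 2√(−p/3) = 6.253888, φ = arccos(3q/(p·r)) = arccos(-0.053300) = 1.624122 rad.
y_k = r·cos(φ/3 − 2πk/3) for k = 0, 1, 2 gives y = 5.359591, 0.111158, -5.470749.
λ_k = y_k + 0.333333 gives λ = 5.6929, 0.4445, -5.1374 (check: the sum is 1.0000 = tr M).

Hence λ_max = 5.6929 and λ_min = -5.1374.


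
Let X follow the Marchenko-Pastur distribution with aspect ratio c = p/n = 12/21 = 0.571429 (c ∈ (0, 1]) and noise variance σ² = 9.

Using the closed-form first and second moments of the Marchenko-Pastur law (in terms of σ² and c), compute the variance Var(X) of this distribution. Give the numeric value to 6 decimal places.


Recall the MP moments m_1 = E[X] = σ² and m_2 = E[X²] = σ⁴ (1 + c).
m_1 = E[X] = σ² = 9, so m_1² = 81.
m_2 = E[X²] = σ⁴ (1 + c) = 81 · (1 + 0.571429) = 81 · 1.571429 = 127.285714.
(Note m_2 − m_1² simplifies to c · σ⁴ = 0.571429 · 81.)

Var(X) = m_2 − m_1² = 127.285714 − 81 = 46.285714.


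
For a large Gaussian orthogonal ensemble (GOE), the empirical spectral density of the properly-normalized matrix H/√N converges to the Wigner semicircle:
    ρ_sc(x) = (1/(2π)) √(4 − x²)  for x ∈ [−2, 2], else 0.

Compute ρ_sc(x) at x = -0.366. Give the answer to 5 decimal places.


ρ_sc(x) = (1/(2π)) √(4 − x²). With x = -0.366:
  4 − x² = 4 − (-0.366)² = 4 − 0.133956 = 3.866044.
  √(4 − x²) = 1.966226.
  1/(2π) = 0.159155.
  ρ_sc(-0.366) = 0.159155 · 1.966226 = 0.312935.

Rounded to 5 decimal places: ρ_sc(-0.366) ≈ 0.31293.


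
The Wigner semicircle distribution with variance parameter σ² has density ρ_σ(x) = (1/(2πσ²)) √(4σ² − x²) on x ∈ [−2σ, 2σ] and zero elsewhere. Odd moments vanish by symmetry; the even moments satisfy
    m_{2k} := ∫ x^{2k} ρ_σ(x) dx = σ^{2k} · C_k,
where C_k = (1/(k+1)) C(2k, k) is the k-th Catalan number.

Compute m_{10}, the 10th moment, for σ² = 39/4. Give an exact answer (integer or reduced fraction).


By the scaled semicircle moment identity, m_{2k} = σ^{2k} · C_k with k = 5.
C_5 = (1/(k+1)) · C(2k, k) = (1/6) · C(10, 5) = (1/6) · 252 = 42.
σ^{2k} = (σ²)^k = (39/4)^5 = 90224199/1024.

Therefore m_{10} = σ^{10} · C_5 = (90224199/1024) · 42 = 1894708179/512.


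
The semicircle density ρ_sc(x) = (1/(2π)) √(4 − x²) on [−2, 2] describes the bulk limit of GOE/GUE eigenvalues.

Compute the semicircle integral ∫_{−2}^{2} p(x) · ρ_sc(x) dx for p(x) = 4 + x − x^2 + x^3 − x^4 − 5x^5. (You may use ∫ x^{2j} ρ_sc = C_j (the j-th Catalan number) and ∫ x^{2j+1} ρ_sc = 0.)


Write p(x) = Σ a_i x^i, split into monomials and integrate each against ρ_sc separately.
Using ∫ x^{2j} ρ_sc = C_j = (1/(j+1)) C(2j, j) (Catalan numbers) and ∫ x^{2j+1} ρ_sc = 0 (odd monomials vanish by symmetry):
  i = 0 (even): a_0 · C_{0} = 4 · 1 = 4
  i = 1 (odd): ∫ x^1 ρ_sc = 0 (vanishes)
  i = 2 (even): a_2 · C_{1} = -1 · 1 = -1
  i = 3 (odd): ∫ x^3 ρ_sc = 0 (vanishes)
  i = 4 (even): a_4 · C_{2} = -1 · 2 = -2
  i = 5 (odd): ∫ x^5 ρ_sc = 0 (vanishes)

Summing the contributions: ∫_{−2}^{2} p(x) ρ_sc(x) dx = 4 + (-1) + (-2) = 1.


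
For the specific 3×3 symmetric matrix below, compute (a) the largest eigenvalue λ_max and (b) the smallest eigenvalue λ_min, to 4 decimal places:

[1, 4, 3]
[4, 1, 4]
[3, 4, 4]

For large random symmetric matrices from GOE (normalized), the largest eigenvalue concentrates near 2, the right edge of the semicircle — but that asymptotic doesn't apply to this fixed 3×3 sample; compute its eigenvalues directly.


Since M is real symmetric, all three eigenvalues are real; they are the roots of det(λI − M) = λ³ − (tr M) λ² + s λ − det M, where s is the sum of the principal 2×2 minors.
tr M = 1 + 1 + 4 = 6.
s = (1·1 − 4²) + (1·4 − 3²) + (1·4 − 4²) = -15 + (-5) + (-12) = -32.
det M (expand along row 1) = 1·(-12) − 4·4 + 3·13 = 11.
Characteristic polynomial: λ³ − 6λ² − 32λ − 11 = 0.
Substitute λ = y + (tr M)/3 = y + 2.000000 to remove the quadratic term: y³ + p·y + q = 0 with p = s − (tr M)²/3 = -44.000000 and q = −2(tr M)³/27 + (tr M)·s/3 − det M = -91.000000.
Three real roots ⇒ use the trigonometric (Viète) form: r = 2√(−p/3) = 7.659417, φ = arccos(3q/(p·r)) = arccos(0.810055) = 0.626551 rad.
y_k = r·cos(φ/3 − 2πk/3) for k = 0, 1, 2 gives y = 7.492977, -2.371181, -5.121796.
λ_k = y_k + 2.000000 gives λ = 9.4930, -0.3712, -3.1218 (check: the sum is 6.0000 = tr M).

Hence λ_max = 9.4930 and λ_min = -3.1218.


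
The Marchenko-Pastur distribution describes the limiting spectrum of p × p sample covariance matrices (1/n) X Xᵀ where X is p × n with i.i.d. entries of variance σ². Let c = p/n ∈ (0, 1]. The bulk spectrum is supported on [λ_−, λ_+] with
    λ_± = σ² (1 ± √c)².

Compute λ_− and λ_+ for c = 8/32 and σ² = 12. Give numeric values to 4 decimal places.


c = 8/32 = 0.250000; √c = 0.500000.
λ_− = σ² (1 − √c)² = 12 · (1 − 0.500000)² = 12 · (0.500000)² = 3.000000.
λ_+ = σ² (1 + √c)² = 12 · (1 + 0.500000)² = 12 · (1.500000)² = 27.000000.

Rounded to 4 decimal places: λ_− ≈ 3.0000, λ_+ ≈ 27.0000.


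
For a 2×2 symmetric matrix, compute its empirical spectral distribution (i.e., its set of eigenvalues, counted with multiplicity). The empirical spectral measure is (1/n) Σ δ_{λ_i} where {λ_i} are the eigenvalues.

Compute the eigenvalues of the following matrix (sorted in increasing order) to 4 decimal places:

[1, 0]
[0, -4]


Since M is real symmetric, both eigenvalues are real; they are the roots of det(λI − M) = λ² − (tr M) λ + det M.
tr M = 1 + (-4) = -3.
det M = 1·(-4) − 0² = -4 − 0 = -4.
Characteristic polynomial: λ² + 3λ − 4 = 0.
Discriminant Δ = (tr M)² − 4·det M = 9 − (-16) = 25; √Δ = 5.000000.
λ = (tr M ± √Δ)/2 = (-3 ± 5.000000)/2, giving (tr M − √Δ)/2 = -4.0000 and (tr M + √Δ)/2 = 1.0000.

Eigenvalues sorted in increasing order: [-4.0000, 1.0000].


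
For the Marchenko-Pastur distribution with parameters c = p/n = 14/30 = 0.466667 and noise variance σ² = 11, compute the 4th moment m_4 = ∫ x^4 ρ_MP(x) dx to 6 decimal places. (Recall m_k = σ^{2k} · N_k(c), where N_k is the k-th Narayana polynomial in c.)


E[X⁴] = σ⁸ (1 + 6c + 6c² + c³) (fourth MP moment). With σ² = 11 (so σ⁸ = 14641) and c = 14/30 = 0.466667: E[X⁴] = 14641 · (1 + 6·0.466667 + 6·(0.466667)² + (0.466667)³) = 14641 · 5.208296.

So E[X^4] = 76254.666074.


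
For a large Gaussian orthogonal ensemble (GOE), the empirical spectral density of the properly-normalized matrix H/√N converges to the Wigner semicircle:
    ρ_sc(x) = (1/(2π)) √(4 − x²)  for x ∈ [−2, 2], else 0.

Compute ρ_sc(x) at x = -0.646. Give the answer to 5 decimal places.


ρ_sc(x) = (1/(2π)) √(4 − x²). With x = -0.646:
  4 − x² = 4 − (-0.646)² = 4 − 0.417316 = 3.582684.
  √(4 − x²) = 1.892798.
  1/(2π) = 0.159155.
  ρ_sc(-0.646) = 0.159155 · 1.892798 = 0.301248.

Rounded to 5 decimal places: ρ_sc(-0.646) ≈ 0.30125.


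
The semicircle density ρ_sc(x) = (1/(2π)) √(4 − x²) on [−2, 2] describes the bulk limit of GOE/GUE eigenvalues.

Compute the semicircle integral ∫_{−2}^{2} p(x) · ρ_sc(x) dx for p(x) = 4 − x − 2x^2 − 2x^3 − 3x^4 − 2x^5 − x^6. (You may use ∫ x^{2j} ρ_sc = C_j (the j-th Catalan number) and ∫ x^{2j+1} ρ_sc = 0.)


Write p(x) = Σ a_i x^i, split into monomials and integrate each against ρ_sc separately.
Using ∫ x^{2j} ρ_sc = C_j = (1/(j+1)) C(2j, j) (Catalan numbers) and ∫ x^{2j+1} ρ_sc = 0 (odd monomials vanish by symmetry):
  i = 0 (even): a_0 · C_{0} = 4 · 1 = 4
  i = 1 (odd): ∫ x^1 ρ_sc = 0 (vanishes)
  i = 2 (even): a_2 · C_{1} = -2 · 1 = -2
  i = 3 (odd): ∫ x^3 ρ_sc = 0 (vanishes)
  i = 4 (even): a_4 · C_{2} = -3 · 2 = -6
  i = 5 (odd): ∫ x^5 ρ_sc = 0 (vanishes)
  i = 6 (even): a_6 · C_{3} = -1 · 5 = -5

Summing the contributions: ∫_{−2}^{2} p(x) ρ_sc(x) dx = 4 + (-2) + (-6) + (-5) = -9.


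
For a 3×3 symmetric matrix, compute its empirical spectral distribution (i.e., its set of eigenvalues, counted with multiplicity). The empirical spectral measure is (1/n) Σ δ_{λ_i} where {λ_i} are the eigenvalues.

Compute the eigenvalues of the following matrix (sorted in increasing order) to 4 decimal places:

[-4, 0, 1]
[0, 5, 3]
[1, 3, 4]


Since M is real symmetric, all three eigenvalues are real; they are the roots of det(λI − M) = λ³ − (tr M) λ² + s λ − det M, where s is the sum of the principal 2×2 minors.
tr M = -4 + 5 + 4 = 5.
s = ((-4)·5 − 0²) + ((-4)·4 − 1²) + (5·4 − 3²) = -20 + (-17) + 11 = -26.
det M (expand along row 1) = (-4)·11 − 0·(-3) + 1·(-5) = -49.
Characteristic polynomial: λ³ − 5λ² − 26λ + 49 = 0.
Substitute λ = y + (tr M)/3 = y + 1.666667 to remove the quadratic term: y³ + p·y + q = 0 with p = s − (tr M)²/3 = -34.333333 and q = −2(tr M)³/27 + (tr M)·s/3 − det M = -3.592593.
Three real roots ⇒ use the trigonometric (Viète) form: r = 2√(−p/3) = 6.765928, φ = arccos(3q/(p·r)) = arccos(0.046397) = 1.524383 rad.
y_k = r·cos(φ/3 − 2πk/3) for k = 0, 1, 2 gives y = 5.911100, -0.104672, -5.806428.
λ_k = y_k + 1.666667 gives λ = 7.5778, 1.5620, -4.1398 (check: the sum is 5.0000 = tr M).

Eigenvalues sorted in increasing order: [-4.1398, 1.5620, 7.5778].


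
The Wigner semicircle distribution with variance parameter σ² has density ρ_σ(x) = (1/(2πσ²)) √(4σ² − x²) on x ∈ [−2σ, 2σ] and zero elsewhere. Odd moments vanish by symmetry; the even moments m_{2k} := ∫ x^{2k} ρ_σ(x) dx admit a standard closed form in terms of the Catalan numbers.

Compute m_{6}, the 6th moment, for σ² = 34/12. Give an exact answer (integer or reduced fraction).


By the scaled semicircle moment identity, m_{2k} = σ^{2k} · C_k with k = 3.
C_3 = (1/(k+1)) · C(2k, k) = (1/4) · C(6, 3) = (1/4) · 20 = 5.
σ^{2k} = (σ²)^k = (34/12)^3 = 4913/216.

Therefore m_{6} = σ^{6} · C_3 = (4913/216) · 5 = 24565/216.
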